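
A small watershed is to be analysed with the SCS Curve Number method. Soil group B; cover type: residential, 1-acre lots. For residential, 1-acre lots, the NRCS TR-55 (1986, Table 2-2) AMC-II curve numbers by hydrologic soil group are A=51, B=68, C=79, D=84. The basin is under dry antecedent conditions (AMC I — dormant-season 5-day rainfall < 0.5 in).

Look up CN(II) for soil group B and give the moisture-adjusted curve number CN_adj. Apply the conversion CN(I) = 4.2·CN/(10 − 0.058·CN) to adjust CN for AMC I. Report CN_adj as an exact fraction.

NRCS table: residential, 1-acre lots, soil group B → CN(II) = 68
Adjust CN=68 to AMC I: 4.2·68/(10 − 0.058·68) → (1428/5) ÷ (757/125) = 35700/757 ≈ 47.160

CN_adj = 35700/757 ≈ 47.160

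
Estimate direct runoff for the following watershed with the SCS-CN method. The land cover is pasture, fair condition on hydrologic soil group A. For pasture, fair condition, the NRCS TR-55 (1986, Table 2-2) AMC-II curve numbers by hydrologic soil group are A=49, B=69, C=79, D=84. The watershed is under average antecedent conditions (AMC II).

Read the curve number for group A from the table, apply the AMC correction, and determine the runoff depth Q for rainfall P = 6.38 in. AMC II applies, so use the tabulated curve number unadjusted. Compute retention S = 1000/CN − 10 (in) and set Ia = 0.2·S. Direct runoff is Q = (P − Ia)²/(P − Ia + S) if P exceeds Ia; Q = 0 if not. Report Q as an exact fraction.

Q = 110901961/88275950 in ≈ 1.256 in

NRCS table: pasture, fair condition, soil group A → CN(II) = 49
Average conditions: CN = 49 (no AMC adjustment).
Retention S: 1000/CN − 10 with CN=49.000 → S = 510/49 ≈ 10.408 in
Ia = 0.2S: 0.2·10.408 = 2.082 in (exactly 102/49)
Since P=6.380 > Ia=2.082: effective rainfall P−Ia = 10531/2450 in
Q: (10531/2450)² ÷ (36031/2450) = 110901961/88275950 in (≈ 1.256 in)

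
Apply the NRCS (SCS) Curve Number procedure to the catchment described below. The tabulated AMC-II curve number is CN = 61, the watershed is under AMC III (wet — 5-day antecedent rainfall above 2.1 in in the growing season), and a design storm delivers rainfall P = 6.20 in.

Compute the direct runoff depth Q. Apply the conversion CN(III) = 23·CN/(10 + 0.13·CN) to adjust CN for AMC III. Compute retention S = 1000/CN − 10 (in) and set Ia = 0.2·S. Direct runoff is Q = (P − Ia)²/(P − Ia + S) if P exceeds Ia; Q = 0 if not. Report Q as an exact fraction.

CN(III) from CN(II)=61: (23·61)/(10 + 0.13·61) = 140300/1793 ≈ 78.249
S = 1000/(140300/1793) − 10 = 3900/1403 in ≈ 2.780 in
Ia = 0.2·(3900/1403) = 780/1403 in ≈ 0.556 in
Excess rainfall: 6.200 − 0.556 = 5.644 in; P > Ia so Q > 0
Runoff Q = (P−Ia)²/(P−Ia+S) = (5.644)²/(5.644+2.780) = 1567605649/414537395 ≈ 3.782 in

Q = 1567605649/414537395 in ≈ 3.782 in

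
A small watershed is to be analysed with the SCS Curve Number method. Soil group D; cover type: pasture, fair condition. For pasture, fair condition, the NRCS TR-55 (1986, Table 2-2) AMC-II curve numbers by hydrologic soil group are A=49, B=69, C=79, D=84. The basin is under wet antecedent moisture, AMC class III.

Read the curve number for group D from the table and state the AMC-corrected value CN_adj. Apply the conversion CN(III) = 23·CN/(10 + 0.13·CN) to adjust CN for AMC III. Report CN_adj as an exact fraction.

NRCS table: pasture, fair condition, soil group D → CN(II) = 84
Wet (AMC III): CN(III) = 23·84/(10 + 0.13·84) = 1932/(523/25) = 48300/523 ≈ 92.352

CN_adj = 48300/523 ≈ 92.352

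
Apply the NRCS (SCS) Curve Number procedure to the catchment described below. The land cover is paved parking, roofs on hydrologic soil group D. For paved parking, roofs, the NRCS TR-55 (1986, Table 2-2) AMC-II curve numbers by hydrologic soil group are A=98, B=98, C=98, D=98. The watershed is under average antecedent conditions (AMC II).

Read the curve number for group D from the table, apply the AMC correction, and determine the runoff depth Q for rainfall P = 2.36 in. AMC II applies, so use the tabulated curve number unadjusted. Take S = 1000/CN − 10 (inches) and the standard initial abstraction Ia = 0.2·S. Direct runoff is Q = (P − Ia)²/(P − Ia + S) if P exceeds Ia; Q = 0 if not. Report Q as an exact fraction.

Q = 8071281/3786475 in ≈ 2.132 in

NRCS table: paved parking, roofs, soil group D → CN(II) = 98
AMC II — tabulated CN = 98 applies directly.
S = 1000/98 − 10 = 10/49 in ≈ 0.204 in
Ia = 0.2S: 0.2·0.204 = 0.041 in (exactly 2/49)
P − Ia = 2.360 − 0.041 = 2841/1225 ≈ 2.319 in (> 0, runoff occurs)
Q: (2841/1225)² ÷ (3091/1225) = 8071281/3786475 in (≈ 2.132 in)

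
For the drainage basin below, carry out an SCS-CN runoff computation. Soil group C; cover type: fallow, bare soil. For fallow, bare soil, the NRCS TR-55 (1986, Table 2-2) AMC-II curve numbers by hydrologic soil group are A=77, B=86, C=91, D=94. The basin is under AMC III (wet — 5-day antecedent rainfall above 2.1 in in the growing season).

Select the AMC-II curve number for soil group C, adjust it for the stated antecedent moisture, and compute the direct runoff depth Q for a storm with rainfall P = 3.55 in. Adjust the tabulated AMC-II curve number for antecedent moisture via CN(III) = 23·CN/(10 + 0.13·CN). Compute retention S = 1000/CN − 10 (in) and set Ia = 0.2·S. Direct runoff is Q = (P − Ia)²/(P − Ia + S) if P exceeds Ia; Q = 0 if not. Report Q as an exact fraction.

NRCS table: fallow, bare soil, soil group C → CN(II) = 91
CN(III) from CN(II)=91: (23·91)/(10 + 0.13·91) = 209300/2183 ≈ 95.877
Retention S: 1000/CN − 10 with CN=95.877 → S = 900/2093 ≈ 0.430 in
Initial abstraction Ia = S/5 = (900/2093)/5 = 180/2093 ≈ 0.086 in
Since P=3.550 > Ia=0.086: effective rainfall P−Ia = 145003/41860 in
Q: (145003/41860)² ÷ (163003/41860) = 21025870009/6823305580 in (≈ 3.081 in)

Q = 21025870009/6823305580 in ≈ 3.081 in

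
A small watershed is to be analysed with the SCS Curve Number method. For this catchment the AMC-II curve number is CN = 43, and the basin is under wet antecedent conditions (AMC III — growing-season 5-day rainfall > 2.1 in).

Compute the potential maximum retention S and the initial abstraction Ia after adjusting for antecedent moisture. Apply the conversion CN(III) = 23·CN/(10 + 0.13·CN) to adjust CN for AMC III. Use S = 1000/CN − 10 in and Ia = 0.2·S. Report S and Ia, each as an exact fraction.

S = 5700/989 in ≈ 5.763 in; Ia = 1140/989 in ≈ 1.153 in

CN(III) from CN(II)=43: (23·43)/(10 + 0.13·43) = 98900/1559 ≈ 63.438
Retention S: 1000/CN − 10 with CN=63.438 → S = 5700/989 ≈ 5.763 in
Ia = 0.2S: 0.2·5.763 = 1.153 in (exactly 1140/989)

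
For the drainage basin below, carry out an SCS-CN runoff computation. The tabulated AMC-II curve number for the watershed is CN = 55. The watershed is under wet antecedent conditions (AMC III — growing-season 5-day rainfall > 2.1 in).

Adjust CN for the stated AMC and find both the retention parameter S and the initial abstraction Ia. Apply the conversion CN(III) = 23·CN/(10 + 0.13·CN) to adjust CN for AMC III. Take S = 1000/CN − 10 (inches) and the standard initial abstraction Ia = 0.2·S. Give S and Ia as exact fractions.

Wet (AMC III): CN(III) = 23·55/(10 + 0.13·55) = 1265/(343/20) = 25300/343 ≈ 73.761
Retention S: 1000/CN − 10 with CN=73.761 → S = 900/253 ≈ 3.557 in
Ia = 0.2·(900/253) = 180/253 in ≈ 0.711 in

S = 900/253 in ≈ 3.557 in; Ia = 180/253 in ≈ 0.711 in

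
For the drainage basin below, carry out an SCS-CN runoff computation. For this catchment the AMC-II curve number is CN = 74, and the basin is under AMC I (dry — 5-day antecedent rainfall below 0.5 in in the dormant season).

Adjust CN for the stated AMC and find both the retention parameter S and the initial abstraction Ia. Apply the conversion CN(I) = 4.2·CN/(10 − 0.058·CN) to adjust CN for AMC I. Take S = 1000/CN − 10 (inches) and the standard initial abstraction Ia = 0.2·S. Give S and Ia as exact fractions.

CN(I) from CN(II)=74: (4.2·74)/(10 − 0.058·74) = 77700/1427 ≈ 54.450
Retention S: 1000/CN − 10 with CN=54.450 → S = 6500/777 ≈ 8.366 in
Ia = 0.2S: 0.2·8.366 = 1.673 in (exactly 1300/777)

S = 6500/777 in ≈ 8.366 in; Ia = 1300/777 in ≈ 1.673 in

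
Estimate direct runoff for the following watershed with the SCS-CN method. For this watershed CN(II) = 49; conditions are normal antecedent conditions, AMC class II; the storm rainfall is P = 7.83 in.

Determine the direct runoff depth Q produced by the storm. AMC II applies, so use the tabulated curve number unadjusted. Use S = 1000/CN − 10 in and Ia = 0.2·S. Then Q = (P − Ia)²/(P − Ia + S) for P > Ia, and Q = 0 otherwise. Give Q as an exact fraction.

AMC II — tabulated CN = 49 applies directly.
S = 1000/49 − 10 = 510/49 in ≈ 10.408 in
Initial abstraction Ia = S/5 = (510/49)/5 = 102/49 ≈ 2.082 in
Since P=7.830 > Ia=2.082: effective rainfall P−Ia = 28167/4900 in
Q: (28167/4900)² ÷ (79167/4900) = 264459963/129306100 in (≈ 2.045 in)

Q = 264459963/129306100 in ≈ 2.045 in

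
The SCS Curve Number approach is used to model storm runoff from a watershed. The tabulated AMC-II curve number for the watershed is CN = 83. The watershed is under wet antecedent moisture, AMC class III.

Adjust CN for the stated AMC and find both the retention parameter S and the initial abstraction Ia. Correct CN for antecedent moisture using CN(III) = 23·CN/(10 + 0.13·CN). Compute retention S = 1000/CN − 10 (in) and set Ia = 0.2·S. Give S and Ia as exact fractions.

CN(III) from CN(II)=83: (23·83)/(10 + 0.13·83) = 190900/2079 ≈ 91.823
Retention S: 1000/CN − 10 with CN=91.823 → S = 1700/1909 ≈ 0.891 in
Initial abstraction Ia = S/5 = (1700/1909)/5 = 340/1909 ≈ 0.178 in

S = 1700/1909 in ≈ 0.891 in; Ia = 340/1909 in ≈ 0.178 in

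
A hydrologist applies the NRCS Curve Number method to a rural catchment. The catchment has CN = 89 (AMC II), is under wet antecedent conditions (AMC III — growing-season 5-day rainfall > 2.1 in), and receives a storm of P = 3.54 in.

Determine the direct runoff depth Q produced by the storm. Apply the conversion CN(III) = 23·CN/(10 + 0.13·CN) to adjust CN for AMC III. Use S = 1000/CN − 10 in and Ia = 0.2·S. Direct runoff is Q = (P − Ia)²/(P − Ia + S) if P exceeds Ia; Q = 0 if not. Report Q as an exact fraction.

Q = 123425039761/41586749650 in ≈ 2.968 in

Adjust CN=89 to AMC III: 23·89/(10 + 0.13·89) → 2047 ÷ (2157/100) = 204700/2157 ≈ 94.900
S = 1000/(204700/2157) − 10 = 1100/2047 in ≈ 0.537 in
Initial abstraction Ia = S/5 = (1100/2047)/5 = 220/2047 ≈ 0.107 in
Excess rainfall: 3.540 − 0.107 = 3.433 in; P > Ia so Q > 0
Q = (351319/102350)²/((351319/102350) + 1100/2047) = (123425039761/10475522500)/(406319/102350) = 123425039761/41586749650 in ≈ 2.968 in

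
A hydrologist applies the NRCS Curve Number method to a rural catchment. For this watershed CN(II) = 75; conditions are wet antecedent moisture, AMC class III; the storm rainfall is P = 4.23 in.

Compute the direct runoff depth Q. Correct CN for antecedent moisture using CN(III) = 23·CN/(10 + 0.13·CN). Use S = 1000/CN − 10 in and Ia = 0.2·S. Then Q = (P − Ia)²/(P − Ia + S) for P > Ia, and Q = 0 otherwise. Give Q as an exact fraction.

Q = 739132969/256590300 in ≈ 2.881 in

CN(III) from CN(II)=75: (23·75)/(10 + 0.13·75) = 6900/79 ≈ 87.342
S = 1000/(6900/79) − 10 = 100/69 in ≈ 1.449 in
Ia = 0.2·(100/69) = 20/69 in ≈ 0.290 in
Since P=4.230 > Ia=0.290: effective rainfall P−Ia = 27187/6900 in
Q: (27187/6900)² ÷ (37187/6900) = 739132969/256590300 in (≈ 2.881 in)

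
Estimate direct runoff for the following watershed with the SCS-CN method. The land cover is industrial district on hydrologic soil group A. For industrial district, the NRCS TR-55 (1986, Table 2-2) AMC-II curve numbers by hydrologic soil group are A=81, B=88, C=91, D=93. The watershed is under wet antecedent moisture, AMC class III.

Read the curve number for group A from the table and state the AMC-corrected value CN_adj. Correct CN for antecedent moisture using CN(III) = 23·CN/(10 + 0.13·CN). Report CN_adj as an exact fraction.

CN_adj = 186300/2053 ≈ 90.745

NRCS table: industrial district, soil group A → CN(II) = 81
CN(III) from CN(II)=81: (23·81)/(10 + 0.13·81) = 186300/2053 ≈ 90.745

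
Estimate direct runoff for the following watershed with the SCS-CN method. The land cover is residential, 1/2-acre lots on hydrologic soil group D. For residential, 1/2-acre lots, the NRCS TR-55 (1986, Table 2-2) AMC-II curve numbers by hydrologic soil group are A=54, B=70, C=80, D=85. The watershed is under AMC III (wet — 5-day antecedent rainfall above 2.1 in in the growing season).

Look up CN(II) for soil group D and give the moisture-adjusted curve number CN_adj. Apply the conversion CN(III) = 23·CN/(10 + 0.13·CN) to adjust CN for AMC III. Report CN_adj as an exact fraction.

NRCS table: residential, 1/2-acre lots, soil group D → CN(II) = 85
Wet (AMC III): CN(III) = 23·85/(10 + 0.13·85) = 1955/(421/20) = 39100/421 ≈ 92.874

CN_adj = 39100/421 ≈ 92.874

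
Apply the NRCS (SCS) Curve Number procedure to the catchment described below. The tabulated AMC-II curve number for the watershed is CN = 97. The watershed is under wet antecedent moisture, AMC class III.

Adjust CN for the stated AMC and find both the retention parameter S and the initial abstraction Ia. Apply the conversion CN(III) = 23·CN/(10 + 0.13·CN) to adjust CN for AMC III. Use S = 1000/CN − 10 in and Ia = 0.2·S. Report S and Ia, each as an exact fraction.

Adjust CN=97 to AMC III: 23·97/(10 + 0.13·97) → 2231 ÷ (2261/100) = 223100/2261 ≈ 98.673
Max retention: S = 1000/(223100/2261) − 10 = 300/2231 in (≈ 0.134 in)
Ia = 0.2S: 0.2·0.134 = 0.027 in (exactly 60/2231)

S = 300/2231 in ≈ 0.134 in; Ia = 60/2231 in ≈ 0.027 in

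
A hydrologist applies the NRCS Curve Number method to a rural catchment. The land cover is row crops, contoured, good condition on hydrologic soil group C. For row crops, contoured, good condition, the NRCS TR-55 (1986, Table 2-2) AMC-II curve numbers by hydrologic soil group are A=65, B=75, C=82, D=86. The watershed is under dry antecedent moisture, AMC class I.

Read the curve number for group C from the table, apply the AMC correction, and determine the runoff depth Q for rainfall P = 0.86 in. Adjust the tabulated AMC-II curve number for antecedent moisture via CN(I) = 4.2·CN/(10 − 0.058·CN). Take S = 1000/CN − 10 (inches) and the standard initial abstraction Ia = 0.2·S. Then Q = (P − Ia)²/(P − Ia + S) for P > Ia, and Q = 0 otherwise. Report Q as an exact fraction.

NRCS table: row crops, contoured, good condition, soil group C → CN(II) = 82
Dry (AMC I): CN(I) = 4.2·82/(10 − 0.058·82) = (1722/5)/(1311/250) = 28700/437 ≈ 65.675
Retention S: 1000/CN − 10 with CN=65.675 → S = 1500/287 ≈ 5.226 in
Ia = 0.2·(1500/287) = 300/287 in ≈ 1.045 in
P = 0.860 ≤ Ia = 1.045 in: entire storm abstracted, Q = 0.

Q = 0 in ≈ 0.000 in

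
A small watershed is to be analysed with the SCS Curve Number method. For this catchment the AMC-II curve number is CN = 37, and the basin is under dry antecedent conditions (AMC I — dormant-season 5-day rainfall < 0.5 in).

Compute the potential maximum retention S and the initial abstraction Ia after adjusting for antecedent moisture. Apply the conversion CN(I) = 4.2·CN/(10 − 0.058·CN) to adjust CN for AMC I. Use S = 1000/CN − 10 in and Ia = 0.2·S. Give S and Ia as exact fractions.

S = 1500/37 in ≈ 40.541 in; Ia = 300/37 in ≈ 8.108 in

Dry (AMC I): CN(I) = 4.2·37/(10 − 0.058·37) = (777/5)/(3927/500) = 3700/187 ≈ 19.786
Max retention: S = 1000/(3700/187) − 10 = 1500/37 in (≈ 40.541 in)
Initial abstraction Ia = S/5 = (1500/37)/5 = 300/37 ≈ 8.108 in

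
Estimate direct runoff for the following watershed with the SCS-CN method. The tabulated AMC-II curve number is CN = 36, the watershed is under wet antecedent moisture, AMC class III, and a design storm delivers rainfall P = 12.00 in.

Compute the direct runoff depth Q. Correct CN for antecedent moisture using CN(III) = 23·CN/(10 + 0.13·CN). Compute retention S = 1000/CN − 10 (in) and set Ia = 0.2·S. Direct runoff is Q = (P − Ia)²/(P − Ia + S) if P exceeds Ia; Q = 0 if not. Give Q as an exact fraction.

Q = 1170724/194787 in ≈ 6.010 in

Wet (AMC III): CN(III) = 23·36/(10 + 0.13·36) = 828/(367/25) = 20700/367 ≈ 56.403
Retention S: 1000/CN − 10 with CN=56.403 → S = 1600/207 ≈ 7.729 in
Ia = 0.2·(1600/207) = 320/207 in ≈ 1.546 in
Since P=12.000 > Ia=1.546: effective rainfall P−Ia = 2164/207 in
Q = (2164/207)²/((2164/207) + 1600/207) = (4682896/42849)/(3764/207) = 1170724/194787 in ≈ 6.010 in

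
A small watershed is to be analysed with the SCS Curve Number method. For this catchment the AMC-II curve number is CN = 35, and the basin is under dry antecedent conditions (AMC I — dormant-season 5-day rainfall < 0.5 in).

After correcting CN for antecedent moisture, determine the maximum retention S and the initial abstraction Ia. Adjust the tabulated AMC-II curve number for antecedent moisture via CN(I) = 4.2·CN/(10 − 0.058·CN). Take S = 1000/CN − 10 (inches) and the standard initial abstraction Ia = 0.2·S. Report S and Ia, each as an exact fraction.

S = 6500/147 in ≈ 44.218 in; Ia = 1300/147 in ≈ 8.844 in

Dry (AMC I): CN(I) = 4.2·35/(10 − 0.058·35) = 147/(797/100) = 14700/797 ≈ 18.444
S = 1000/(14700/797) − 10 = 6500/147 in ≈ 44.218 in
Ia = 0.2S: 0.2·44.218 = 8.844 in (exactly 1300/147)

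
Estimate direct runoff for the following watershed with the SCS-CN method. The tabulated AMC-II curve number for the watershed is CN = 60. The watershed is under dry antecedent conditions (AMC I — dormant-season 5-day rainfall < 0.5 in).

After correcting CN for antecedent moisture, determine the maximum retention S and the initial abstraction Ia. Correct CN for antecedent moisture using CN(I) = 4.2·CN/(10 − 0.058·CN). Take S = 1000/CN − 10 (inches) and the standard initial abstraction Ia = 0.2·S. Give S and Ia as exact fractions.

S = 1000/63 in ≈ 15.873 in; Ia = 200/63 in ≈ 3.175 in

Adjust CN=60 to AMC I: 4.2·60/(10 − 0.058·60) → 252 ÷ (163/25) = 6300/163 ≈ 38.650
S = 1000/(6300/163) − 10 = 1000/63 in ≈ 15.873 in
Ia = 0.2·(1000/63) = 200/63 in ≈ 3.175 in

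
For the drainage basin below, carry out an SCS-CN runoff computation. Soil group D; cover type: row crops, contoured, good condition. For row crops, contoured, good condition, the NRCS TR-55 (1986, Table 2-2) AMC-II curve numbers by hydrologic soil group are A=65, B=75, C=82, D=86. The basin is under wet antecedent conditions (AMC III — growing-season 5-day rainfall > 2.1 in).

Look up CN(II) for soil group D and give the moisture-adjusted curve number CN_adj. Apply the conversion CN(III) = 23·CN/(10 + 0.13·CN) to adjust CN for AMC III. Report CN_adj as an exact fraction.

CN_adj = 98900/1059 ≈ 93.390

NRCS table: row crops, contoured, good condition, soil group D → CN(II) = 86
Wet (AMC III): CN(III) = 23·86/(10 + 0.13·86) = 1978/(1059/50) = 98900/1059 ≈ 93.390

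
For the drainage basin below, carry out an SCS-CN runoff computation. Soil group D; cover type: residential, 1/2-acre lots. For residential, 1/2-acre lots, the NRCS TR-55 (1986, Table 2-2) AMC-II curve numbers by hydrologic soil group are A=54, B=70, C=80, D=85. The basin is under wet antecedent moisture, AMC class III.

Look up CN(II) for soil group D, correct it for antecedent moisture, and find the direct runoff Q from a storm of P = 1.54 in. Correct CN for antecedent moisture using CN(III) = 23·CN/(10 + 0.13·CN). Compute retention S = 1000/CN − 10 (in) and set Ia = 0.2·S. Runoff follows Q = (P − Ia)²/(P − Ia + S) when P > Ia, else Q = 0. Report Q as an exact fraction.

Q = 734789449/823191850 in ≈ 0.893 in

NRCS table: residential, 1/2-acre lots, soil group D → CN(II) = 85
CN(III) from CN(II)=85: (23·85)/(10 + 0.13·85) = 39100/421 ≈ 92.874
Retention S: 1000/CN − 10 with CN=92.874 → S = 300/391 ≈ 0.767 in
Initial abstraction Ia = S/5 = (300/391)/5 = 60/391 ≈ 0.153 in
Since P=1.540 > Ia=0.153: effective rainfall P−Ia = 27107/19550 in
Q = (27107/19550)²/((27107/19550) + 300/391) = (734789449/382202500)/(42107/19550) = 734789449/823191850 in ≈ 0.893 in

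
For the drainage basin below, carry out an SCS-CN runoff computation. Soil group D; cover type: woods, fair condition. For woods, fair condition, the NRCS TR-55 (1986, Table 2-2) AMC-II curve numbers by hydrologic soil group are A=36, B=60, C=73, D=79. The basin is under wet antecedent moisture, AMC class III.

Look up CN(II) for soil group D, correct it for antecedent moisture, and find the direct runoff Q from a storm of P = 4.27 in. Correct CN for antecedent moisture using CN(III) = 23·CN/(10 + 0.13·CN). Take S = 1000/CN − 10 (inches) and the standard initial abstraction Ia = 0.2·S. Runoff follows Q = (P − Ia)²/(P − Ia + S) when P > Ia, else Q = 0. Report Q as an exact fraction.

NRCS table: woods, fair condition, soil group D → CN(II) = 79
CN(III) from CN(II)=79: (23·79)/(10 + 0.13·79) = 181700/2027 ≈ 89.640
S = 1000/(181700/2027) − 10 = 2100/1817 in ≈ 1.156 in
Ia = 0.2·(2100/1817) = 420/1817 in ≈ 0.231 in
Since P=4.270 > Ia=0.231: effective rainfall P−Ia = 733859/181700 in
Runoff Q = (P−Ia)²/(P−Ia+S) = (4.039)²/(4.039+1.156) = 76935575983/24499882900 ≈ 3.140 in

Q = 76935575983/24499882900 in ≈ 3.140 in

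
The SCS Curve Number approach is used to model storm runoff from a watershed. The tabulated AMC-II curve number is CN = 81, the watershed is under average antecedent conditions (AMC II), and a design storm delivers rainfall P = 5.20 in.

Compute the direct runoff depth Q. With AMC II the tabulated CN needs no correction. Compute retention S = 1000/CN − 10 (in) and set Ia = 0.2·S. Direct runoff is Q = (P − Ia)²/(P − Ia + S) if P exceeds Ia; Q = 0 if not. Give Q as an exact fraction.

CN(II) = 81; AMC II needs no correction.
Retention S: 1000/CN − 10 with CN=81.000 → S = 190/81 ≈ 2.346 in
Initial abstraction Ia = S/5 = (190/81)/5 = 38/81 ≈ 0.469 in
P − Ia = 5.200 − 0.469 = 1916/405 ≈ 4.731 in (> 0, runoff occurs)
Runoff Q = (P−Ia)²/(P−Ia+S) = (4.731)²/(4.731+2.346) = 1835528/580365 ≈ 3.163 in

Q = 1835528/580365 in ≈ 3.163 in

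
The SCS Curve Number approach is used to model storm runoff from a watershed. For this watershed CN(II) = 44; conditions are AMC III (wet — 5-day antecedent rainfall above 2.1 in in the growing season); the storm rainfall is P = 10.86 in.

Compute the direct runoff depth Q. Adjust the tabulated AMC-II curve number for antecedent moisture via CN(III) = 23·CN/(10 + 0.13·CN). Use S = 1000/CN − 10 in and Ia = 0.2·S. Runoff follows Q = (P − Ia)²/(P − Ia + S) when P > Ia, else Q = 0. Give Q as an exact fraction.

Q = 15222377641/2446244350 in ≈ 6.223 in

Wet (AMC III): CN(III) = 23·44/(10 + 0.13·44) = 1012/(393/25) = 25300/393 ≈ 64.377
Retention S: 1000/CN − 10 with CN=64.377 → S = 1400/253 ≈ 5.534 in
Ia = 0.2S: 0.2·5.534 = 1.107 in (exactly 280/253)
Excess rainfall: 10.860 − 1.107 = 9.753 in; P > Ia so Q > 0
Runoff Q = (P−Ia)²/(P−Ia+S) = (9.753)²/(9.753+5.534) = 15222377641/2446244350 ≈ 6.223 in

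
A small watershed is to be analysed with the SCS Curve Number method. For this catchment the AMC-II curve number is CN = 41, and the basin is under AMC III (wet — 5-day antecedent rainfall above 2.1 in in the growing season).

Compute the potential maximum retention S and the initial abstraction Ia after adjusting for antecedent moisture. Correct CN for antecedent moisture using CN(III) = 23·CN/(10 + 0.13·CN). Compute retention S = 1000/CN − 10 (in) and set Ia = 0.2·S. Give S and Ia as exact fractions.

S = 5900/943 in ≈ 6.257 in; Ia = 1180/943 in ≈ 1.251 in

Wet (AMC III): CN(III) = 23·41/(10 + 0.13·41) = 943/(1533/100) = 94300/1533 ≈ 61.513
S = 1000/(94300/1533) − 10 = 5900/943 in ≈ 6.257 in
Ia = 0.2S: 0.2·6.257 = 1.251 in (exactly 1180/943)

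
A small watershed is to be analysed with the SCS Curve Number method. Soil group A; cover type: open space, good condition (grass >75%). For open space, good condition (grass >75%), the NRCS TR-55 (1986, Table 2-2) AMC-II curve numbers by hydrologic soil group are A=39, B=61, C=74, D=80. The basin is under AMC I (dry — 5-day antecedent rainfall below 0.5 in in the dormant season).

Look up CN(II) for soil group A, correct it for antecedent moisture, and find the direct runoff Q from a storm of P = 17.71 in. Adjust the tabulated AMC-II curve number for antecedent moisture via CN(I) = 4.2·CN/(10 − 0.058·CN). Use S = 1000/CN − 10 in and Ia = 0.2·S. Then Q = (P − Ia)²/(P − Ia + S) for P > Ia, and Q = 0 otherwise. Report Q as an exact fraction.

Q = 706354521601/318627773100 in ≈ 2.217 in

NRCS table: open space, good condition (grass >75%), soil group A → CN(II) = 39
CN(I) from CN(II)=39: (4.2·39)/(10 − 0.058·39) = 81900/3869 ≈ 21.168
S = 1000/(81900/3869) − 10 = 30500/819 in ≈ 37.241 in
Initial abstraction Ia = S/5 = (30500/819)/5 = 6100/819 ≈ 7.448 in
Since P=17.710 > Ia=7.448: effective rainfall P−Ia = 840449/81900 in
Q: (840449/81900)² ÷ (3890449/81900) = 706354521601/318627773100 in (≈ 2.217 in)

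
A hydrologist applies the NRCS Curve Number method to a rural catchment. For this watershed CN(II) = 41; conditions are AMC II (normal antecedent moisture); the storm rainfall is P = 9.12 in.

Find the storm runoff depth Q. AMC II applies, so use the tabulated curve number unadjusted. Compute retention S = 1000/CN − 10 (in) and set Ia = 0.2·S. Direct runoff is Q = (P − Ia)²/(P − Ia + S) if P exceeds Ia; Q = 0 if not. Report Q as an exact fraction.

CN(II) = 41; AMC II needs no correction.
Retention S: 1000/CN − 10 with CN=41.000 → S = 590/41 ≈ 14.390 in
Initial abstraction Ia = S/5 = (590/41)/5 = 118/41 ≈ 2.878 in
P − Ia = 9.120 − 2.878 = 6398/1025 ≈ 6.242 in (> 0, runoff occurs)
Q: (6398/1025)² ÷ (21148/1025) = 10233601/5419175 in (≈ 1.888 in)

Q = 10233601/5419175 in ≈ 1.888 in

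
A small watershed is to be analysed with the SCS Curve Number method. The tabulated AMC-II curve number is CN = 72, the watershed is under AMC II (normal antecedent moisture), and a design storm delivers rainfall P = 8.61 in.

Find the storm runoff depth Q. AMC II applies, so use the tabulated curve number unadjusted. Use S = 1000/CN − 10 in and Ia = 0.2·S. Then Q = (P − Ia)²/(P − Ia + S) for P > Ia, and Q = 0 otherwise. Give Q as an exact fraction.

Average conditions: CN = 72 (no AMC adjustment).
Retention S: 1000/CN − 10 with CN=72.000 → S = 35/9 ≈ 3.889 in
Initial abstraction Ia = S/5 = (35/9)/5 = 7/9 ≈ 0.778 in
P − Ia = 8.610 − 0.778 = 7049/900 ≈ 7.832 in (> 0, runoff occurs)
Q: (7049/900)² ÷ (10549/900) = 7098343/1356300 in (≈ 5.234 in)

Q = 7098343/1356300 in ≈ 5.234 in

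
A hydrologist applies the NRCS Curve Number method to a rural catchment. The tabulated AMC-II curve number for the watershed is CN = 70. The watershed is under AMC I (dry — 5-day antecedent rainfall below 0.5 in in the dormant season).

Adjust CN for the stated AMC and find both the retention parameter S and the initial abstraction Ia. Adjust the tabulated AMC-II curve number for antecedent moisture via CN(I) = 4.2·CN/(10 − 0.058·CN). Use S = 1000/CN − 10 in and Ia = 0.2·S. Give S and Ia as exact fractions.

S = 500/49 in ≈ 10.204 in; Ia = 100/49 in ≈ 2.041 in

Dry (AMC I): CN(I) = 4.2·70/(10 − 0.058·70) = 294/(297/50) = 4900/99 ≈ 49.495
Max retention: S = 1000/(4900/99) − 10 = 500/49 in (≈ 10.204 in)
Initial abstraction Ia = S/5 = (500/49)/5 = 100/49 ≈ 2.041 in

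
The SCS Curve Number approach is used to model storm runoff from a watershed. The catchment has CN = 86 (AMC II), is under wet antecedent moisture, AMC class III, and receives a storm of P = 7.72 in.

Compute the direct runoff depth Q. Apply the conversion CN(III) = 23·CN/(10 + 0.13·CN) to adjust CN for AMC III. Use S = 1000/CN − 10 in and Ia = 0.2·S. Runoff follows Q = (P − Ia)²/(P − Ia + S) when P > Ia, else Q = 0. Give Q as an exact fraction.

Q = 35110140129/5065583825 in ≈ 6.931 in

CN(III) from CN(II)=86: (23·86)/(10 + 0.13·86) = 98900/1059 ≈ 93.390
S = 1000/(98900/1059) − 10 = 700/989 in ≈ 0.708 in
Initial abstraction Ia = S/5 = (700/989)/5 = 140/989 ≈ 0.142 in
Excess rainfall: 7.720 − 0.142 = 7.578 in; P > Ia so Q > 0
Runoff Q = (P−Ia)²/(P−Ia+S) = (7.578)²/(7.578+0.708) = 35110140129/5065583825 ≈ 6.931 in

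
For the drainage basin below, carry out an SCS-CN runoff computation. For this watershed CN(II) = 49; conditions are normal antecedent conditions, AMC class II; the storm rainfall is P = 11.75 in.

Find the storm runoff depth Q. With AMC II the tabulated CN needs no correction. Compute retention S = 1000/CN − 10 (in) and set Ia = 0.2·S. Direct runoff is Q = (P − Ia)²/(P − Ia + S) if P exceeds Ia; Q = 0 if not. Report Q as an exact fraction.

CN(II) = 49; AMC II needs no correction.
S = 1000/49 − 10 = 510/49 in ≈ 10.408 in
Ia = 0.2·(510/49) = 102/49 in ≈ 2.082 in
P − Ia = 11.750 − 2.082 = 1895/196 ≈ 9.668 in (> 0, runoff occurs)
Runoff Q = (P−Ia)²/(P−Ia+S) = (9.668)²/(9.668+10.408) = 718205/154252 ≈ 4.656 in

Q = 718205/154252 in ≈ 4.656 in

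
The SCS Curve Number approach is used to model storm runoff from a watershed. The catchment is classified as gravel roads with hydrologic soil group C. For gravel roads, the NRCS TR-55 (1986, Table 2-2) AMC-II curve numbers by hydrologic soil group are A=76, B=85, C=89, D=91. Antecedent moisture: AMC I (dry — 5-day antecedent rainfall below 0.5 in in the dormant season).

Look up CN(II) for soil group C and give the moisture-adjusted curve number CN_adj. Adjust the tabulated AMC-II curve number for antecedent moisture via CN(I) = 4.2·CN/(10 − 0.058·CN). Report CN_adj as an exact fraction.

NRCS table: gravel roads, soil group C → CN(II) = 89
Adjust CN=89 to AMC I: 4.2·89/(10 − 0.058·89) → (1869/5) ÷ (2419/500) = 186900/2419 ≈ 77.263

CN_adj = 186900/2419 ≈ 77.263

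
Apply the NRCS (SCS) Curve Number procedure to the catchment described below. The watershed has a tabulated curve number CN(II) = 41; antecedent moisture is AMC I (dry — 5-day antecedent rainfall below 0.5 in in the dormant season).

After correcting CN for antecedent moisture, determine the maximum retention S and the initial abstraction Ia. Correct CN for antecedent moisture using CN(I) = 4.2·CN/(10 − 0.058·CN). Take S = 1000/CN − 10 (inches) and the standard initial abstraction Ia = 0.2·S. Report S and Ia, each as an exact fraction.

S = 29500/861 in ≈ 34.262 in; Ia = 5900/861 in ≈ 6.852 in

CN(I) from CN(II)=41: (4.2·41)/(10 − 0.058·41) = 86100/3811 ≈ 22.592
S = 1000/(86100/3811) − 10 = 29500/861 in ≈ 34.262 in
Ia = 0.2S: 0.2·34.262 = 6.852 in (exactly 5900/861)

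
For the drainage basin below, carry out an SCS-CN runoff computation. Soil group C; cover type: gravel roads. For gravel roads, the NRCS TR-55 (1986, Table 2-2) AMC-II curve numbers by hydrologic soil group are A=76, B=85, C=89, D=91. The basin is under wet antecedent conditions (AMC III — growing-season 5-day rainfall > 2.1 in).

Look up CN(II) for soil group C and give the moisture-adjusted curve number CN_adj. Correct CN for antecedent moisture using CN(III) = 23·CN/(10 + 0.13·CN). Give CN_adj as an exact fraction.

NRCS table: gravel roads, soil group C → CN(II) = 89
Wet (AMC III): CN(III) = 23·89/(10 + 0.13·89) = 2047/(2157/100) = 204700/2157 ≈ 94.900

CN_adj = 204700/2157 ≈ 94.900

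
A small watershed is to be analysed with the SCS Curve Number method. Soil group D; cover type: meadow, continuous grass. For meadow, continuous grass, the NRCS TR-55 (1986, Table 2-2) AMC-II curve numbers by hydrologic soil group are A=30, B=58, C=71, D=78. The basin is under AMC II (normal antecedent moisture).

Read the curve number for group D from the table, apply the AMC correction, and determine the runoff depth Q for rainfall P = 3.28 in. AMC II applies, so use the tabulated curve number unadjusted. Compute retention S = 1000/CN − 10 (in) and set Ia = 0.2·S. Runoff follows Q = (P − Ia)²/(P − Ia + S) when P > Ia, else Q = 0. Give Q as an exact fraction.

NRCS table: meadow, continuous grass, soil group D → CN(II) = 78
AMC II — tabulated CN = 78 applies directly.
S = 1000/78 − 10 = 110/39 in ≈ 2.821 in
Ia = 0.2S: 0.2·2.821 = 0.564 in (exactly 22/39)
Excess rainfall: 3.280 − 0.564 = 2.716 in; P > Ia so Q > 0
Runoff Q = (P−Ia)²/(P−Ia+S) = (2.716)²/(2.716+2.821) = 3505952/2631525 ≈ 1.332 in

Q = 3505952/2631525 in ≈ 1.332 in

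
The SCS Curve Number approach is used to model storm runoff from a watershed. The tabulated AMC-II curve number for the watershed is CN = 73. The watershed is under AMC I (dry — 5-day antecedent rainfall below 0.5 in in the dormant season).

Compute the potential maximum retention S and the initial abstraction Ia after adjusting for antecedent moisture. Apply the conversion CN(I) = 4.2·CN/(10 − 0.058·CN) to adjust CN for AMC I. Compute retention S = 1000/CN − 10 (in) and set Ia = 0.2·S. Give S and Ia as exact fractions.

S = 4500/511 in ≈ 8.806 in; Ia = 900/511 in ≈ 1.761 in

CN(I) from CN(II)=73: (4.2·73)/(10 − 0.058·73) = 51100/961 ≈ 53.174
S = 1000/(51100/961) − 10 = 4500/511 in ≈ 8.806 in
Ia = 0.2·(4500/511) = 900/511 in ≈ 1.761 in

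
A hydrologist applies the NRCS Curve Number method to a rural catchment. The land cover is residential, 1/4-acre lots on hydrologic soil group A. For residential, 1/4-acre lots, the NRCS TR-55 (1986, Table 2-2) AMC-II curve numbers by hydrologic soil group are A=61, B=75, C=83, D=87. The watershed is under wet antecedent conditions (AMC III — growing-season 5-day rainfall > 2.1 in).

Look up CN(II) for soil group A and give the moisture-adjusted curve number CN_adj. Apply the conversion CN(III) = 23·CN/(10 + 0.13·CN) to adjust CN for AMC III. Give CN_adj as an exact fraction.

NRCS table: residential, 1/4-acre lots, soil group A → CN(II) = 61
Wet (AMC III): CN(III) = 23·61/(10 + 0.13·61) = 1403/(1793/100) = 140300/1793 ≈ 78.249

CN_adj = 140300/1793 ≈ 78.249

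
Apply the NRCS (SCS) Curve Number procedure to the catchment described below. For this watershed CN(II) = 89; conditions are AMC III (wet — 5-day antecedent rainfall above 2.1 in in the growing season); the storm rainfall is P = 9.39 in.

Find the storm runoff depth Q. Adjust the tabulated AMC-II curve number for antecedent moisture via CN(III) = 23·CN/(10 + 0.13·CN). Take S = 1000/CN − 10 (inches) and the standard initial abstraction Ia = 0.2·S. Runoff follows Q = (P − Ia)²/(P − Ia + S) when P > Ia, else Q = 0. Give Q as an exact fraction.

Adjust CN=89 to AMC III: 23·89/(10 + 0.13·89) → 2047 ÷ (2157/100) = 204700/2157 ≈ 94.900
Max retention: S = 1000/(204700/2157) − 10 = 1100/2047 in (≈ 0.537 in)
Initial abstraction Ia = S/5 = (1100/2047)/5 = 220/2047 ≈ 0.107 in
P − Ia = 9.390 − 0.107 = 1900133/204700 ≈ 9.283 in (> 0, runoff occurs)
Runoff Q = (P−Ia)²/(P−Ia+S) = (9.283)²/(9.283+0.537) = 3610505417689/411474225100 ≈ 8.775 in

Q = 3610505417689/411474225100 in ≈ 8.775 in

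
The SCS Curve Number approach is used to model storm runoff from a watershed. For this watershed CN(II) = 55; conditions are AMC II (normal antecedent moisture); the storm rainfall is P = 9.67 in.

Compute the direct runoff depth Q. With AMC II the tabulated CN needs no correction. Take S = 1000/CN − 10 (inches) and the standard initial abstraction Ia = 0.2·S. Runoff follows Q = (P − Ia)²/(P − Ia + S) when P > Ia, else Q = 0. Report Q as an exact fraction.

AMC II — tabulated CN = 55 applies directly.
Retention S: 1000/CN − 10 with CN=55.000 → S = 90/11 ≈ 8.182 in
Ia = 0.2S: 0.2·8.182 = 1.636 in (exactly 18/11)
Excess rainfall: 9.670 − 1.636 = 8.034 in; P > Ia so Q > 0
Q = (8837/1100)²/((8837/1100) + 90/11) = (78092569/1210000)/(17837/1100) = 78092569/19620700 in ≈ 3.980 in

Q = 78092569/19620700 in ≈ 3.980 in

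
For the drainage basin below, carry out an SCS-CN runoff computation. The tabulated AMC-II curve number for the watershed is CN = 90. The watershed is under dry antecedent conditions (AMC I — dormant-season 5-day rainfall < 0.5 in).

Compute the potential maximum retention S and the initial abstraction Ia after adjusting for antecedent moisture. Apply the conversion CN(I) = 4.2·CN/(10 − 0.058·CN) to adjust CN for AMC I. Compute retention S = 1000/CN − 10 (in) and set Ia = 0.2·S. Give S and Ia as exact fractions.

Dry (AMC I): CN(I) = 4.2·90/(10 − 0.058·90) = 378/(239/50) = 18900/239 ≈ 79.079
S = 1000/(18900/239) − 10 = 500/189 in ≈ 2.646 in
Ia = 0.2·(500/189) = 100/189 in ≈ 0.529 in

S = 500/189 in ≈ 2.646 in; Ia = 100/189 in ≈ 0.529 in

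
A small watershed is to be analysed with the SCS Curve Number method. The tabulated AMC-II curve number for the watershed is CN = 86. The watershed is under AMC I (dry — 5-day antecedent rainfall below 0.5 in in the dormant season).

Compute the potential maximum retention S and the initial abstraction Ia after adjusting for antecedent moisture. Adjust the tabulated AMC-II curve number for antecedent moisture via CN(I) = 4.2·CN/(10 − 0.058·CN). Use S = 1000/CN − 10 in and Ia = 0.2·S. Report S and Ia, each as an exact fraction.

Adjust CN=86 to AMC I: 4.2·86/(10 − 0.058·86) → (1806/5) ÷ (1253/250) = 12900/179 ≈ 72.067
S = 1000/(12900/179) − 10 = 500/129 in ≈ 3.876 in
Ia = 0.2S: 0.2·3.876 = 0.775 in (exactly 100/129)

S = 500/129 in ≈ 3.876 in; Ia = 100/129 in ≈ 0.775 in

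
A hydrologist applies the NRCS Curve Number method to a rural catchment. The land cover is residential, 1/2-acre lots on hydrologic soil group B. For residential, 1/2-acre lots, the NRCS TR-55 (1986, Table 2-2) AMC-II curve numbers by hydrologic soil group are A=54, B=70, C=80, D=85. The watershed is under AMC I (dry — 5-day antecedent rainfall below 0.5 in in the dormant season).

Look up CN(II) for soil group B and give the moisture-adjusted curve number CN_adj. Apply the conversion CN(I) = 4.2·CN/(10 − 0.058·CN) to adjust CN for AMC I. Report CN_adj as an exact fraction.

CN_adj = 4900/99 ≈ 49.495

NRCS table: residential, 1/2-acre lots, soil group B → CN(II) = 70
CN(I) from CN(II)=70: (4.2·70)/(10 − 0.058·70) = 4900/99 ≈ 49.495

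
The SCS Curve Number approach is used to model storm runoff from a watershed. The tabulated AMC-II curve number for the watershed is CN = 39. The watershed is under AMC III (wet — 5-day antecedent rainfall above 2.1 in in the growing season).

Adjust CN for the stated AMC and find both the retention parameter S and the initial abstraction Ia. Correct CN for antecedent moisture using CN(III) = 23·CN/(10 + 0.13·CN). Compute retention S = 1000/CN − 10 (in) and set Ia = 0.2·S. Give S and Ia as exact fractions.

S = 6100/897 in ≈ 6.800 in; Ia = 1220/897 in ≈ 1.360 in

Wet (AMC III): CN(III) = 23·39/(10 + 0.13·39) = 897/(1507/100) = 89700/1507 ≈ 59.522
Max retention: S = 1000/(89700/1507) − 10 = 6100/897 in (≈ 6.800 in)
Initial abstraction Ia = S/5 = (6100/897)/5 = 1220/897 ≈ 1.360 in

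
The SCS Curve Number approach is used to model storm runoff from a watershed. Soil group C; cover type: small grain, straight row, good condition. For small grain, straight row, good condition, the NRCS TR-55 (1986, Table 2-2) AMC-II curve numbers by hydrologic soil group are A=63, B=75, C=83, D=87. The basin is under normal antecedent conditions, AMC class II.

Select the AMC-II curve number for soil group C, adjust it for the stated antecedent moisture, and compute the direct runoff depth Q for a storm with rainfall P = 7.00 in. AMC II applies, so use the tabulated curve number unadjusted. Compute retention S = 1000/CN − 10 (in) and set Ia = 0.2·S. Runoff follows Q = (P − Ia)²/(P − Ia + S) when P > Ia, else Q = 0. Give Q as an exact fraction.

Q = 299209/59511 in ≈ 5.028 in

NRCS table: small grain, straight row, good condition, soil group C → CN(II) = 83
AMC II — tabulated CN = 83 applies directly.
S = 1000/83 − 10 = 170/83 in ≈ 2.048 in
Ia = 0.2·(170/83) = 34/83 in ≈ 0.410 in
Excess rainfall: 7.000 − 0.410 = 6.590 in; P > Ia so Q > 0
Q: (547/83)² ÷ (717/83) = 299209/59511 in (≈ 5.028 in)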